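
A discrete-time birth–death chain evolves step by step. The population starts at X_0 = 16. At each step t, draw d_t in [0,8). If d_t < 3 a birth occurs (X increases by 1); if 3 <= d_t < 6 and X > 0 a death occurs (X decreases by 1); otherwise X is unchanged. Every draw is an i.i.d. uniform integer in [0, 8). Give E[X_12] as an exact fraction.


X can drop by at most 1 per step and X_0 = 16 > T = 12, so X_t >= 16 − t >= 4 > 0 for every t <= 12: the floor at 0 (the 'and X > 0' condition) never binds. Hence X_12 = X_0 + Σ_{t<12} Y_t with i.i.d. increments Y_t = y(d_t) ∈ {+1, −1, 0}.
Outcome values over d=0..7: [1, 1, 1, -1, -1, -1, 0, 0]
Σy = 0, Σy² = 6, M = 8
μ = 0/8 = 0,  σ² = 6/8 − (0)² = 3/4
E[X_12] = 16 + 12·(0) = 16

16


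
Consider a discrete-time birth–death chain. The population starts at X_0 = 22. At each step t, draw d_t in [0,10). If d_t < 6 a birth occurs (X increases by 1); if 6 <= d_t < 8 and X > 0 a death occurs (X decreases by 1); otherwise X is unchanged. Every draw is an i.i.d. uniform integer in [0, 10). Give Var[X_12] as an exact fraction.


X can drop by at most 1 per step and X_0 = 22 > T = 12, so X_t >= 22 − t >= 10 > 0 for every t <= 12: the floor at 0 (the 'and X > 0' condition) never binds. Hence X_12 = X_0 + Σ_{t<12} Y_t with i.i.d. increments Y_t = y(d_t) ∈ {+1, −1, 0}.
Outcome values over d=0..9: [1, 1, 1, 1, 1, 1, -1, -1, 0, 0]
Σy = 4, Σy² = 8, M = 10
μ = 4/10 = 2/5,  σ² = 8/10 − (2/5)² = 16/25
Independent increments: Var[X_12] = 12·σ² = 12·(16/25) = 192/25

192/25


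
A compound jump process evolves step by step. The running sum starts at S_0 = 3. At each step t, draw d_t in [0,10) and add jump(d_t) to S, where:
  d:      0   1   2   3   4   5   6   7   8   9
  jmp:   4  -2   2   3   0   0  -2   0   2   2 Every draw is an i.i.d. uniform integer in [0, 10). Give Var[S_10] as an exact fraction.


369/10

Outcome values over d=0..9: [4, -2, 2, 3, 0, 0, -2, 0, 2, 2]
Σy = 9, Σy² = 45, M = 10
μ = 9/10 = 9/10,  σ² = 45/10 − (9/10)² = 369/100
Independent increments: Var[S_10] = 10·σ² = 10·(369/100) = 369/10


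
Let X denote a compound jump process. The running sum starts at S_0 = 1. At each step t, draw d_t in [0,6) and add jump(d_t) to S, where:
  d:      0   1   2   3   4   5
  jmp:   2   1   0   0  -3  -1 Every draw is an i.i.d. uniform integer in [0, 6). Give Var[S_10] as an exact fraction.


Outcome values over d=0..5: [2, 1, 0, 0, -3, -1]
Σy = -1, Σy² = 15, M = 6
μ = -1/6 = -1/6,  σ² = 15/6 − (-1/6)² = 89/36
Independent increments: Var[S_10] = 10·σ² = 10·(89/36) = 445/18

445/18


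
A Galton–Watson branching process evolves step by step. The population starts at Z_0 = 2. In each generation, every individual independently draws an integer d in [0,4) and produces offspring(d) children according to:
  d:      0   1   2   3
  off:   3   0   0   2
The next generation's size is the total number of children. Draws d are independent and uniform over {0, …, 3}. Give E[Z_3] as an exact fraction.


Outcome values over d=0..3: [3, 0, 0, 2]
Σy = 5, Σy² = 13, M = 4
μ = 5/4 = 5/4,  σ² = 13/4 − (5/4)² = 27/16
E[Z_0] = 2
E[Z_1] = 5/4·E[Z_0] = 5/2
E[Z_2] = 5/4·E[Z_1] = 25/8
E[Z_3] = 5/4·E[Z_2] = 125/32

125/32


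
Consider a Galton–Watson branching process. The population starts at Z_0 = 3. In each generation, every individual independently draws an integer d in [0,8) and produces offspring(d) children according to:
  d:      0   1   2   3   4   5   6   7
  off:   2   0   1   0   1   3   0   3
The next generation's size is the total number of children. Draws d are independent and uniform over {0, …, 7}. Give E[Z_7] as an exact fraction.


234375/16384

Outcome values over d=0..7: [2, 0, 1, 0, 1, 3, 0, 3]
Σy = 10, Σy² = 24, M = 8
μ = 10/8 = 5/4,  σ² = 24/8 − (5/4)² = 23/16
E[Z_0] = 3
E[Z_1] = 5/4·E[Z_0] = 15/4
E[Z_2] = 5/4·E[Z_1] = 75/16
E[Z_3] = 5/4·E[Z_2] = 375/64
E[Z_4] = 5/4·E[Z_3] = 1875/256
E[Z_5] = 5/4·E[Z_4] = 9375/1024
E[Z_6] = 5/4·E[Z_5] = 46875/4096
E[Z_7] = 5/4·E[Z_6] = 234375/16384


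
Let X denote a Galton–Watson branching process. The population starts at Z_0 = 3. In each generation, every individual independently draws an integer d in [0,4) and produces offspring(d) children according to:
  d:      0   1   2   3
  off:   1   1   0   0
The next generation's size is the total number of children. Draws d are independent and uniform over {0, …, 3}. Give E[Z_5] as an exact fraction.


3/32

Outcome values over d=0..3: [1, 1, 0, 0]
Σy = 2, Σy² = 2, M = 4
μ = 2/4 = 1/2,  σ² = 2/4 − (1/2)² = 1/4
E[Z_0] = 3
E[Z_1] = 1/2·E[Z_0] = 3/2
E[Z_2] = 1/2·E[Z_1] = 3/4
E[Z_3] = 1/2·E[Z_2] = 3/8
E[Z_4] = 1/2·E[Z_3] = 3/16
E[Z_5] = 1/2·E[Z_4] = 3/32


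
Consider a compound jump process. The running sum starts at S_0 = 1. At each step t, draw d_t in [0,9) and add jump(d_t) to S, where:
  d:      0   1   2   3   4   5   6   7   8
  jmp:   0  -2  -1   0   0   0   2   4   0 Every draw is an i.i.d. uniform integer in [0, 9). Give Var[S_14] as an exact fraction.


Outcome values over d=0..8: [0, -2, -1, 0, 0, 0, 2, 4, 0]
Σy = 3, Σy² = 25, M = 9
μ = 3/9 = 1/3,  σ² = 25/9 − (1/3)² = 8/3
Independent increments: Var[S_14] = 14·σ² = 14·(8/3) = 112/3

112/3


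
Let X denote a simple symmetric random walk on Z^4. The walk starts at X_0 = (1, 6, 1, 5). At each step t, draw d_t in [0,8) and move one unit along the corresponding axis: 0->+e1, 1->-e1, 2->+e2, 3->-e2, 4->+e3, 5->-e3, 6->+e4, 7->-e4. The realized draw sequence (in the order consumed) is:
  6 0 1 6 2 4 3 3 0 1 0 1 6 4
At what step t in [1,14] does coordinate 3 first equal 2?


6

t=0: X=(1, 6, 1, 5), d=6 → +e4, X_1=(1, 6, 1, 6)
t=1: X=(1, 6, 1, 6), d=0 → +e1, X_2=(2, 6, 1, 6)
t=2: X=(2, 6, 1, 6), d=1 → -e1, X_3=(1, 6, 1, 6)
t=3: X=(1, 6, 1, 6), d=6 → +e4, X_4=(1, 6, 1, 7)
t=4: X=(1, 6, 1, 7), d=2 → +e2, X_5=(1, 7, 1, 7)
t=5: X=(1, 7, 1, 7), d=4 → +e3, X_6=(1, 7, 2, 7)
t=6: X=(1, 7, 2, 7), d=3 → -e2, X_7=(1, 6, 2, 7)
t=7: X=(1, 6, 2, 7), d=3 → -e2, X_8=(1, 5, 2, 7)
t=8: X=(1, 5, 2, 7), d=0 → +e1, X_9=(2, 5, 2, 7)
t=9: X=(2, 5, 2, 7), d=1 → -e1, X_10=(1, 5, 2, 7)
t=10: X=(1, 5, 2, 7), d=0 → +e1, X_11=(2, 5, 2, 7)
t=11: X=(2, 5, 2, 7), d=1 → -e1, X_12=(1, 5, 2, 7)
t=12: X=(1, 5, 2, 7), d=6 → +e4, X_13=(1, 5, 2, 8)
t=13: X=(1, 5, 2, 8), d=4 → +e3, X_14=(1, 5, 3, 8)


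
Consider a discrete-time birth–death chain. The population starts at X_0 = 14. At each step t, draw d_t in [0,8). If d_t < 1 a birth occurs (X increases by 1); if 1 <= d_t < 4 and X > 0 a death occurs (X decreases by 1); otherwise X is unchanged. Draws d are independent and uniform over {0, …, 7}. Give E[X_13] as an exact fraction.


43/4

X can drop by at most 1 per step and X_0 = 14 > T = 13, so X_t >= 14 − t >= 1 > 0 for every t <= 13: the floor at 0 (the 'and X > 0' condition) never binds. Hence X_13 = X_0 + Σ_{t<13} Y_t with i.i.d. increments Y_t = y(d_t) ∈ {+1, −1, 0}.
Outcome values over d=0..7: [1, -1, -1, -1, 0, 0, 0, 0]
Σy = -2, Σy² = 4, M = 8
μ = -2/8 = -1/4,  σ² = 4/8 − (-1/4)² = 7/16
E[X_13] = 14 + 13·(-1/4) = 43/4


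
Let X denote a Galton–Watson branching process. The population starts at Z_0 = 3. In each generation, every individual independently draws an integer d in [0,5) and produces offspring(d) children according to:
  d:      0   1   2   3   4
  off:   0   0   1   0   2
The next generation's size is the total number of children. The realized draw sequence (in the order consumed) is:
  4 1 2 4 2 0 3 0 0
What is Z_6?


gen 0: Z_0=3, draws=[4, 1, 2], offspring=[2, 0, 1], Z_1=3
gen 1: Z_1=3, draws=[4, 2, 0], offspring=[2, 1, 0], Z_2=3
gen 2: Z_2=3, draws=[3, 0, 0], offspring=[0, 0, 0], Z_3=0
gen 3: Z_3=0, draws=[], offspring=[], Z_4=0
gen 4: Z_4=0, draws=[], offspring=[], Z_5=0
gen 5: Z_5=0, draws=[], offspring=[], Z_6=0

0


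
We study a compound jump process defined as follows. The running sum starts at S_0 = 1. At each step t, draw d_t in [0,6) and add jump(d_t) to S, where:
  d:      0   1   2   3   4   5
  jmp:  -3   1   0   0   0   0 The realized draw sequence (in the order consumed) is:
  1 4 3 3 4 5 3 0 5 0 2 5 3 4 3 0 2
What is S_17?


-7

t=0: S=1, d=1, jump=1, S_1=2
t=1: S=2, d=4, jump=0, S_2=2
t=2: S=2, d=3, jump=0, S_3=2
t=3: S=2, d=3, jump=0, S_4=2
t=4: S=2, d=4, jump=0, S_5=2
t=5: S=2, d=5, jump=0, S_6=2
t=6: S=2, d=3, jump=0, S_7=2
t=7: S=2, d=0, jump=-3, S_8=-1
t=8: S=-1, d=5, jump=0, S_9=-1
t=9: S=-1, d=0, jump=-3, S_10=-4
t=10: S=-4, d=2, jump=0, S_11=-4
t=11: S=-4, d=5, jump=0, S_12=-4
t=12: S=-4, d=3, jump=0, S_13=-4
t=13: S=-4, d=4, jump=0, S_14=-4
t=14: S=-4, d=3, jump=0, S_15=-4
t=15: S=-4, d=0, jump=-3, S_16=-7
t=16: S=-7, d=2, jump=0, S_17=-7


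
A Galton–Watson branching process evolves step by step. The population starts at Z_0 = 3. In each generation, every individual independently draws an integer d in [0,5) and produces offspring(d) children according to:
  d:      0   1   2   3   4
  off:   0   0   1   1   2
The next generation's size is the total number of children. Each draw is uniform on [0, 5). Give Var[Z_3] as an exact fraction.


40992/15625

Outcome values over d=0..4: [0, 0, 1, 1, 2]
Σy = 4, Σy² = 6, M = 5
μ = 4/5 = 4/5,  σ² = 6/5 − (4/5)² = 14/25
V_0 = 0, E_0 = 3
V_1 = 14/25·E_0 + (4/5)²·V_0 = 42/25;  E_1 = 12/5
V_2 = 14/25·E_1 + (4/5)²·V_1 = 1512/625;  E_2 = 48/25
V_3 = 14/25·E_2 + (4/5)²·V_2 = 40992/15625;  E_3 = 192/125


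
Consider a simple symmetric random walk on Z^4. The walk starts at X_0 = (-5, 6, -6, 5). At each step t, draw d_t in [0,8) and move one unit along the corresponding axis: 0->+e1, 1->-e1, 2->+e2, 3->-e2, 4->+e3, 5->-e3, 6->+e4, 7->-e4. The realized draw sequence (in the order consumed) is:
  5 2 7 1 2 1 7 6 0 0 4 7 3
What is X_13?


t=0: X=(-5, 6, -6, 5), d=5 → -e3, X_1=(-5, 6, -7, 5)
t=1: X=(-5, 6, -7, 5), d=2 → +e2, X_2=(-5, 7, -7, 5)
t=2: X=(-5, 7, -7, 5), d=7 → -e4, X_3=(-5, 7, -7, 4)
t=3: X=(-5, 7, -7, 4), d=1 → -e1, X_4=(-6, 7, -7, 4)
t=4: X=(-6, 7, -7, 4), d=2 → +e2, X_5=(-6, 8, -7, 4)
t=5: X=(-6, 8, -7, 4), d=1 → -e1, X_6=(-7, 8, -7, 4)
t=6: X=(-7, 8, -7, 4), d=7 → -e4, X_7=(-7, 8, -7, 3)
t=7: X=(-7, 8, -7, 3), d=6 → +e4, X_8=(-7, 8, -7, 4)
t=8: X=(-7, 8, -7, 4), d=0 → +e1, X_9=(-6, 8, -7, 4)
t=9: X=(-6, 8, -7, 4), d=0 → +e1, X_10=(-5, 8, -7, 4)
t=10: X=(-5, 8, -7, 4), d=4 → +e3, X_11=(-5, 8, -6, 4)
t=11: X=(-5, 8, -6, 4), d=7 → -e4, X_12=(-5, 8, -6, 3)
t=12: X=(-5, 8, -6, 3), d=3 → -e2, X_13=(-5, 7, -6, 3)

(-5, 7, -6, 3)


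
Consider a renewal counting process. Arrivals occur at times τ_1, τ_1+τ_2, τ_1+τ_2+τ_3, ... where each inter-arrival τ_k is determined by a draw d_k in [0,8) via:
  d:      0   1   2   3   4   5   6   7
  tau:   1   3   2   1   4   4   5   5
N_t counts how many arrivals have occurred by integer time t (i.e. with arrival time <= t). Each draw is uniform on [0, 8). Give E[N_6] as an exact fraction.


Inter-arrival values over d=0..7: [1, 3, 2, 1, 4, 4, 5, 5]
Each d has probability 1/8, so the pmf of τ is: f(1) = 1/4, f(2) = 1/8, f(3) = 1/8, f(4) = 1/4, f(5) = 1/4
Renewal equation for m(n) = E[N_n]: condition on τ_1 = k (if k <= n, one arrival plus a fresh copy on the remaining n−k steps): m(n) = F(n) + Σ_{k<=n} f(k)·m(n−k), where F(n) = P(τ <= n) and m(0) = 0
m(1) = F(1) = 1/4
m(2) = F(2) + f(1)·m(1) = 3/8 + 1/4·1/4 = 7/16
m(3) = F(3) + f(1)·m(2) + f(2)·m(1) = 1/2 + 1/4·7/16 + 1/8·1/4 = 41/64
m(4) = F(4) + f(1)·m(3) + f(2)·m(2) + f(3)·m(1) = 3/4 + 1/4·41/64 + 1/8·7/16 + 1/8·1/4 = 255/256
m(5) = F(5) + f(1)·m(4) + f(2)·m(3) + f(3)·m(2) + f(4)·m(1) = 1 + 1/4·255/256 + 1/8·41/64 + 1/8·7/16 + 1/4·1/4 = 1481/1024
m(6) = F(6) + f(1)·m(5) + f(2)·m(4) + f(3)·m(3) + f(4)·m(2) + f(5)·m(1) = 1 + 1/4·1481/1024 + 1/8·255/256 + 1/8·41/64 + 1/4·7/16 + 1/4·1/4 = 7119/4096
E[N_6] = m(6) = 7119/4096

7119/4096


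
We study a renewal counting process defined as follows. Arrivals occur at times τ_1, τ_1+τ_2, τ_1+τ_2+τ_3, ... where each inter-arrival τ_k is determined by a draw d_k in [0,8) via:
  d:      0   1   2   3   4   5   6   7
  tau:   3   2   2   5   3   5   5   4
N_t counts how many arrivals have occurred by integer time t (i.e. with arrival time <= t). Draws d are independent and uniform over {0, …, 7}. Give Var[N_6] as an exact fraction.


Inter-arrival values over d=0..7: [3, 2, 2, 5, 3, 5, 5, 4]
Each d has probability 1/8, so the pmf of τ is: f(2) = 1/4, f(3) = 1/4, f(4) = 1/8, f(5) = 3/8
Let p_n(j) = P(N_n = j), with p_0 = [1]. Condition on τ_1: p_n(0) = P(τ > n), and for j >= 1, p_n(j) = Σ_{k<=n} f(k)·p_{n−k}(j−1)
p_1 = [1]  (j = 0)
p_2 = [3/4, 1/4]  (j = 0..1)
p_3 = [1/2, 1/2]  (j = 0..1)
p_4 = [3/8, 9/16, 1/16]  (j = 0..2)
p_5 = [0, 13/16, 3/16]  (j = 0..2)
p_6 = [0, 11/16, 19/64, 1/64]  (j = 0..3)
E[N_6] = Σ j·p_6(j) = 85/64;  E[N_6²] = Σ j²·p_6(j) = 129/64
Var[N_6] = 129/64 − (85/64)² = 1031/4096

1031/4096


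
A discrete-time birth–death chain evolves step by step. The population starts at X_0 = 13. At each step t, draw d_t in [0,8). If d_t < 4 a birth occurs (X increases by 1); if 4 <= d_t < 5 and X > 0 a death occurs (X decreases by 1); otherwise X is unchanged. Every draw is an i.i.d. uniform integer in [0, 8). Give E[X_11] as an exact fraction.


137/8

X can drop by at most 1 per step and X_0 = 13 > T = 11, so X_t >= 13 − t >= 2 > 0 for every t <= 11: the floor at 0 (the 'and X > 0' condition) never binds. Hence X_11 = X_0 + Σ_{t<11} Y_t with i.i.d. increments Y_t = y(d_t) ∈ {+1, −1, 0}.
Outcome values over d=0..7: [1, 1, 1, 1, -1, 0, 0, 0]
Σy = 3, Σy² = 5, M = 8
μ = 3/8 = 3/8,  σ² = 5/8 − (3/8)² = 31/64
E[X_11] = 13 + 11·(3/8) = 137/8


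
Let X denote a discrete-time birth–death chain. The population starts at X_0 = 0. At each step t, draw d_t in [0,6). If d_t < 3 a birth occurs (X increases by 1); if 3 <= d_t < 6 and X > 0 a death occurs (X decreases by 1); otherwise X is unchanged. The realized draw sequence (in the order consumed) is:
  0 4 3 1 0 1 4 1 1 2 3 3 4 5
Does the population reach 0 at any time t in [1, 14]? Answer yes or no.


yes

t=0: X=0, d=0 → birth, X_1=1
t=1: X=1, d=4 → death, X_2=0
t=2: X=0, d=3 → hold, X_3=0
t=3: X=0, d=1 → birth, X_4=1
t=4: X=1, d=0 → birth, X_5=2
t=5: X=2, d=1 → birth, X_6=3
t=6: X=3, d=4 → death, X_7=2
t=7: X=2, d=1 → birth, X_8=3
t=8: X=3, d=1 → birth, X_9=4
t=9: X=4, d=2 → birth, X_10=5
t=10: X=5, d=3 → death, X_11=4
t=11: X=4, d=3 → death, X_12=3
t=12: X=3, d=4 → death, X_13=2
t=13: X=2, d=5 → death, X_14=1


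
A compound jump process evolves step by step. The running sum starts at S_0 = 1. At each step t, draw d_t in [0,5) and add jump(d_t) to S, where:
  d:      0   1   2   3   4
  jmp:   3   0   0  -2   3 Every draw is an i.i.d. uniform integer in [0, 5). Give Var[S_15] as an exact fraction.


Outcome values over d=0..4: [3, 0, 0, -2, 3]
Σy = 4, Σy² = 22, M = 5
μ = 4/5 = 4/5,  σ² = 22/5 − (4/5)² = 94/25
Independent increments: Var[S_15] = 15·σ² = 15·(94/25) = 282/5

282/5


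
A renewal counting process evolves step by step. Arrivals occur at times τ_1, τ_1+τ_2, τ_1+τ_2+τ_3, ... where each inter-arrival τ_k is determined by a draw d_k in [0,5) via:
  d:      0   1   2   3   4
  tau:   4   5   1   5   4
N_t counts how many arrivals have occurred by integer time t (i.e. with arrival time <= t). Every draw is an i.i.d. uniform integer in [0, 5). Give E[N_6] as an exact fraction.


Inter-arrival values over d=0..4: [4, 5, 1, 5, 4]
Each d has probability 1/5, so the pmf of τ is: f(1) = 1/5, f(4) = 2/5, f(5) = 2/5
Renewal equation for m(n) = E[N_n]: condition on τ_1 = k (if k <= n, one arrival plus a fresh copy on the remaining n−k steps): m(n) = F(n) + Σ_{k<=n} f(k)·m(n−k), where F(n) = P(τ <= n) and m(0) = 0
m(1) = F(1) = 1/5
m(2) = F(2) + f(1)·m(1) = 1/5 + 1/5·1/5 = 6/25
m(3) = F(3) + f(1)·m(2) = 1/5 + 1/5·6/25 = 31/125
m(4) = F(4) + f(1)·m(3) = 3/5 + 1/5·31/125 = 406/625
m(5) = F(5) + f(1)·m(4) + f(4)·m(1) = 1 + 1/5·406/625 + 2/5·1/5 = 3781/3125
m(6) = F(6) + f(1)·m(5) + f(4)·m(2) + f(5)·m(1) = 1 + 1/5·3781/3125 + 2/5·6/25 + 2/5·1/5 = 22156/15625
E[N_6] = m(6) = 22156/15625

22156/15625


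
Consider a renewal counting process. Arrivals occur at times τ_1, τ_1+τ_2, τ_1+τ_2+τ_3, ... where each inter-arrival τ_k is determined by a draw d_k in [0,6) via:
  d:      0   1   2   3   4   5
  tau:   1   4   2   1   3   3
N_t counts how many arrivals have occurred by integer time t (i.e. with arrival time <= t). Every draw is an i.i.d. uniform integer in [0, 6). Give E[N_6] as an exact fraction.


Inter-arrival values over d=0..5: [1, 4, 2, 1, 3, 3]
Each d has probability 1/6, so the pmf of τ is: f(1) = 1/3, f(2) = 1/6, f(3) = 1/3, f(4) = 1/6
Renewal equation for m(n) = E[N_n]: condition on τ_1 = k (if k <= n, one arrival plus a fresh copy on the remaining n−k steps): m(n) = F(n) + Σ_{k<=n} f(k)·m(n−k), where F(n) = P(τ <= n) and m(0) = 0
m(1) = F(1) = 1/3
m(2) = F(2) + f(1)·m(1) = 1/2 + 1/3·1/3 = 11/18
m(3) = F(3) + f(1)·m(2) + f(2)·m(1) = 5/6 + 1/3·11/18 + 1/6·1/3 = 59/54
m(4) = F(4) + f(1)·m(3) + f(2)·m(2) + f(3)·m(1) = 1 + 1/3·59/54 + 1/6·11/18 + 1/3·1/3 = 511/324
m(5) = F(5) + f(1)·m(4) + f(2)·m(3) + f(3)·m(2) + f(4)·m(1) = 1 + 1/3·511/324 + 1/6·59/54 + 1/3·11/18 + 1/6·1/3 = 478/243
m(6) = F(6) + f(1)·m(5) + f(2)·m(4) + f(3)·m(3) + f(4)·m(2) = 1 + 1/3·478/243 + 1/6·511/324 + 1/3·59/54 + 1/6·11/18 = 13907/5832
E[N_6] = m(6) = 13907/5832

13907/5832


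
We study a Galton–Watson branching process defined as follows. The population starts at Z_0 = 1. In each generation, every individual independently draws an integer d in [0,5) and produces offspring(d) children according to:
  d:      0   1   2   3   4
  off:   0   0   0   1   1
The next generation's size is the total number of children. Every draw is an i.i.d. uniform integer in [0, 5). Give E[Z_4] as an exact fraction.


Outcome values over d=0..4: [0, 0, 0, 1, 1]
Σy = 2, Σy² = 2, M = 5
μ = 2/5 = 2/5,  σ² = 2/5 − (2/5)² = 6/25
E[Z_0] = 1
E[Z_1] = 2/5·E[Z_0] = 2/5
E[Z_2] = 2/5·E[Z_1] = 4/25
E[Z_3] = 2/5·E[Z_2] = 8/125
E[Z_4] = 2/5·E[Z_3] = 16/625

16/625


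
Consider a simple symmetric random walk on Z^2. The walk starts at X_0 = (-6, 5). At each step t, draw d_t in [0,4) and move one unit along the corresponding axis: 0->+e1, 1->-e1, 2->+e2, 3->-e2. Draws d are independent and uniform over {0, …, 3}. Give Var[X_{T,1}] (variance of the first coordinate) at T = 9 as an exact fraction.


Outcome values over d=0..3: [1, -1, 0, 0]
Σy = 0, Σy² = 2, M = 4
μ = 0/4 = 0,  σ² = 2/4 − (0)² = 1/2
Independent increments: Var[X_9] = 9·σ² = 9·(1/2) = 9/2

9/2


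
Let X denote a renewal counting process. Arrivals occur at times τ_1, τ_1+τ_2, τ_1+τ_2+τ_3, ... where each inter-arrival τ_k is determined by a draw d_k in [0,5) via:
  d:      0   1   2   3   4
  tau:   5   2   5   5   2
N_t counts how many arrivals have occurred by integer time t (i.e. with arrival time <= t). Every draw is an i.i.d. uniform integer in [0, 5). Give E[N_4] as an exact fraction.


14/25

Inter-arrival values over d=0..4: [5, 2, 5, 5, 2]
Each d has probability 1/5, so the pmf of τ is: f(2) = 2/5, f(5) = 3/5
Renewal equation for m(n) = E[N_n]: condition on τ_1 = k (if k <= n, one arrival plus a fresh copy on the remaining n−k steps): m(n) = F(n) + Σ_{k<=n} f(k)·m(n−k), where F(n) = P(τ <= n) and m(0) = 0
m(1) = F(1) = 0
m(2) = F(2) = 2/5
m(3) = F(3) = 2/5
m(4) = F(4) + f(2)·m(2) = 2/5 + 2/5·2/5 = 14/25
E[N_4] = m(4) = 14/25


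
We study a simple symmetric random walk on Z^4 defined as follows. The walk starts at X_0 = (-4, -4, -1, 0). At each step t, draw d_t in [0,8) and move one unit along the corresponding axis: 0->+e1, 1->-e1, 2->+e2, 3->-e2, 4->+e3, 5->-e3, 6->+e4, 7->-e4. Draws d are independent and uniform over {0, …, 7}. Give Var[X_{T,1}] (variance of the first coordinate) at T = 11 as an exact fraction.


11/4

Outcome values over d=0..7: [1, -1, 0, 0, 0, 0, 0, 0]
Σy = 0, Σy² = 2, M = 8
μ = 0/8 = 0,  σ² = 2/8 − (0)² = 1/4
Independent increments: Var[X_11] = 11·σ² = 11·(1/4) = 11/4


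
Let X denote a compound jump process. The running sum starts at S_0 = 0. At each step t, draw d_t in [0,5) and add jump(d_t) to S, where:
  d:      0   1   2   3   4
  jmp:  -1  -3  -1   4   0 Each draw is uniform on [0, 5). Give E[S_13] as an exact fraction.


Outcome values over d=0..4: [-1, -3, -1, 4, 0]
Σy = -1, Σy² = 27, M = 5
μ = -1/5 = -1/5,  σ² = 27/5 − (-1/5)² = 134/25
E[S_13] = 0 + 13·(-1/5) = -13/5

-13/5


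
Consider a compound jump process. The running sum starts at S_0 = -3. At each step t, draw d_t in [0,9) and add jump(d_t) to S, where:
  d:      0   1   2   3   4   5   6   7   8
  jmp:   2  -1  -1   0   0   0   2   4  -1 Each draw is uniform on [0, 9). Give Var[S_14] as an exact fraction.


Outcome values over d=0..8: [2, -1, -1, 0, 0, 0, 2, 4, -1]
Σy = 5, Σy² = 27, M = 9
μ = 5/9 = 5/9,  σ² = 27/9 − (5/9)² = 218/81
Independent increments: Var[S_14] = 14·σ² = 14·(218/81) = 3052/81

3052/81


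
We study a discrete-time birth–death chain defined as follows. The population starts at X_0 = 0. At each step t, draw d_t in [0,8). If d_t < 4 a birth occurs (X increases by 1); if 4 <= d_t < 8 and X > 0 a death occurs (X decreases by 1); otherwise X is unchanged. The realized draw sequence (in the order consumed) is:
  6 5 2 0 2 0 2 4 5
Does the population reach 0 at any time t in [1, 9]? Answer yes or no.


yes

t=0: X=0, d=6 → hold, X_1=0
t=1: X=0, d=5 → hold, X_2=0
t=2: X=0, d=2 → birth, X_3=1
t=3: X=1, d=0 → birth, X_4=2
t=4: X=2, d=2 → birth, X_5=3
t=5: X=3, d=0 → birth, X_6=4
t=6: X=4, d=2 → birth, X_7=5
t=7: X=5, d=4 → death, X_8=4
t=8: X=4, d=5 → death, X_9=3


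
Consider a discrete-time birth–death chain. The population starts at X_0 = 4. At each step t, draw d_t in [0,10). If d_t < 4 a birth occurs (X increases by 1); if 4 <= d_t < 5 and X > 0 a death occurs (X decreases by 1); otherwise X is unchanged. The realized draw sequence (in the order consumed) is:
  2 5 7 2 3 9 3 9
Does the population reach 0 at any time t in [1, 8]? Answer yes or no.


no

t=0: X=4, d=2 → birth, X_1=5
t=1: X=5, d=5 → hold, X_2=5
t=2: X=5, d=7 → hold, X_3=5
t=3: X=5, d=2 → birth, X_4=6
t=4: X=6, d=3 → birth, X_5=7
t=5: X=7, d=9 → hold, X_6=7
t=6: X=7, d=3 → birth, X_7=8
t=7: X=8, d=9 → hold, X_8=8


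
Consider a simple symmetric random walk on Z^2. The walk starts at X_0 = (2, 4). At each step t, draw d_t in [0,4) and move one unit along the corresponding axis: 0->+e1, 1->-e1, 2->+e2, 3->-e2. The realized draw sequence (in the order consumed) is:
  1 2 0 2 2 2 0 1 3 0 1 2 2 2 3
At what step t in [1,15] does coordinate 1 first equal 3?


7

t=0: X=(2, 4), d=1 → -e1, X_1=(1, 4)
t=1: X=(1, 4), d=2 → +e2, X_2=(1, 5)
t=2: X=(1, 5), d=0 → +e1, X_3=(2, 5)
t=3: X=(2, 5), d=2 → +e2, X_4=(2, 6)
t=4: X=(2, 6), d=2 → +e2, X_5=(2, 7)
t=5: X=(2, 7), d=2 → +e2, X_6=(2, 8)
t=6: X=(2, 8), d=0 → +e1, X_7=(3, 8)
t=7: X=(3, 8), d=1 → -e1, X_8=(2, 8)
t=8: X=(2, 8), d=3 → -e2, X_9=(2, 7)
t=9: X=(2, 7), d=0 → +e1, X_10=(3, 7)
t=10: X=(3, 7), d=1 → -e1, X_11=(2, 7)
t=11: X=(2, 7), d=2 → +e2, X_12=(2, 8)
t=12: X=(2, 8), d=2 → +e2, X_13=(2, 9)
t=13: X=(2, 9), d=2 → +e2, X_14=(2, 10)
t=14: X=(2, 10), d=3 → -e2, X_15=(2, 9)


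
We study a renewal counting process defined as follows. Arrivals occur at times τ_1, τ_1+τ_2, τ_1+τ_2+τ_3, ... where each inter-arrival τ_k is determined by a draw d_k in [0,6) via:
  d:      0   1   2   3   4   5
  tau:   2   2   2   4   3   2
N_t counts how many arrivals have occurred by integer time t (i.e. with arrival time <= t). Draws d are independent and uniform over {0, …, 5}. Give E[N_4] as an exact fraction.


13/9

Inter-arrival values over d=0..5: [2, 2, 2, 4, 3, 2]
Each d has probability 1/6, so the pmf of τ is: f(2) = 2/3, f(3) = 1/6, f(4) = 1/6
Renewal equation for m(n) = E[N_n]: condition on τ_1 = k (if k <= n, one arrival plus a fresh copy on the remaining n−k steps): m(n) = F(n) + Σ_{k<=n} f(k)·m(n−k), where F(n) = P(τ <= n) and m(0) = 0
m(1) = F(1) = 0
m(2) = F(2) = 2/3
m(3) = F(3) = 5/6
m(4) = F(4) + f(2)·m(2) = 1 + 2/3·2/3 = 13/9
E[N_4] = m(4) = 13/9


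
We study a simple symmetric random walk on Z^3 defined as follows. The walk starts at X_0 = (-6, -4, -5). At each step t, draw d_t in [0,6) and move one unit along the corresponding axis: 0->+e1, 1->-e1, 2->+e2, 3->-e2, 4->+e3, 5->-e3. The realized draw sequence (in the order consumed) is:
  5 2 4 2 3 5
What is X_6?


(-6, -3, -6)

t=0: X=(-6, -4, -5), d=5 → -e3, X_1=(-6, -4, -6)
t=1: X=(-6, -4, -6), d=2 → +e2, X_2=(-6, -3, -6)
t=2: X=(-6, -3, -6), d=4 → +e3, X_3=(-6, -3, -5)
t=3: X=(-6, -3, -5), d=2 → +e2, X_4=(-6, -2, -5)
t=4: X=(-6, -2, -5), d=3 → -e2, X_5=(-6, -3, -5)
t=5: X=(-6, -3, -5), d=5 → -e3, X_6=(-6, -3, -6)


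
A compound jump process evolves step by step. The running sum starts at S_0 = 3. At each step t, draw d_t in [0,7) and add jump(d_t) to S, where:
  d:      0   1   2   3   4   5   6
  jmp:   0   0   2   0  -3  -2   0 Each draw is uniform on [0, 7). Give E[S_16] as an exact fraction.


-27/7

Outcome values over d=0..6: [0, 0, 2, 0, -3, -2, 0]
Σy = -3, Σy² = 17, M = 7
μ = -3/7 = -3/7,  σ² = 17/7 − (-3/7)² = 110/49
E[S_16] = 3 + 16·(-3/7) = -27/7


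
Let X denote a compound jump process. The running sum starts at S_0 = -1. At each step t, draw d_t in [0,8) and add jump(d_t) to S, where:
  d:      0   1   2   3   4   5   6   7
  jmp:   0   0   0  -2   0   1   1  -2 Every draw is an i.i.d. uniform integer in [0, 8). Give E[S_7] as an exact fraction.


Outcome values over d=0..7: [0, 0, 0, -2, 0, 1, 1, -2]
Σy = -2, Σy² = 10, M = 8
μ = -2/8 = -1/4,  σ² = 10/8 − (-1/4)² = 19/16
E[S_7] = -1 + 7·(-1/4) = -11/4

-11/4


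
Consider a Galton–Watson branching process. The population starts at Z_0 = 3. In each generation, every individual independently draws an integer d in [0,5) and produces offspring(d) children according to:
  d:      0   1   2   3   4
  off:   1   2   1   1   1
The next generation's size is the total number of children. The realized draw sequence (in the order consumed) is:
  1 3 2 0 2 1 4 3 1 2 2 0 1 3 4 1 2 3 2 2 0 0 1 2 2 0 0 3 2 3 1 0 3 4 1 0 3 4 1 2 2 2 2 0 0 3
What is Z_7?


gen 0: Z_0=3, draws=[1, 3, 2], offspring=[2, 1, 1], Z_1=4
gen 1: Z_1=4, draws=[0, 2, 1, 4], offspring=[1, 1, 2, 1], Z_2=5
gen 2: Z_2=5, draws=[3, 1, 2, 2, 0], offspring=[1, 2, 1, 1, 1], Z_3=6
gen 3: Z_3=6, draws=[1, 3, 4, 1, 2, 3], offspring=[2, 1, 1, 2, 1, 1], Z_4=8
gen 4: Z_4=8, draws=[2, 2, 0, 0, 1, 2, 2, 0], offspring=[1, 1, 1, 1, 2, 1, 1, 1], Z_5=9
gen 5: Z_5=9, draws=[0, 3, 2, 3, 1, 0, 3, 4, 1], offspring=[1, 1, 1, 1, 2, 1, 1, 1, 2], Z_6=11
gen 6: Z_6=11, draws=[0, 3, 4, 1, 2, 2, 2, 2, 0, 0, 3], offspring=[1, 1, 1, 2, 1, 1, 1, 1, 1, 1, 1], Z_7=12

12


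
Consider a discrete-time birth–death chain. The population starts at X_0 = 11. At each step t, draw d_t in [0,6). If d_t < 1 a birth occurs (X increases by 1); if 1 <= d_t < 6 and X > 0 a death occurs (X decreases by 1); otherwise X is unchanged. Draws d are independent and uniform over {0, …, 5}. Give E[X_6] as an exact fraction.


7

X can drop by at most 1 per step and X_0 = 11 > T = 6, so X_t >= 11 − t >= 5 > 0 for every t <= 6: the floor at 0 (the 'and X > 0' condition) never binds. Hence X_6 = X_0 + Σ_{t<6} Y_t with i.i.d. increments Y_t = y(d_t) ∈ {+1, −1, 0}.
Outcome values over d=0..5: [1, -1, -1, -1, -1, -1]
Σy = -4, Σy² = 6, M = 6
μ = -4/6 = -2/3,  σ² = 6/6 − (-2/3)² = 5/9
E[X_6] = 11 + 6·(-2/3) = 7


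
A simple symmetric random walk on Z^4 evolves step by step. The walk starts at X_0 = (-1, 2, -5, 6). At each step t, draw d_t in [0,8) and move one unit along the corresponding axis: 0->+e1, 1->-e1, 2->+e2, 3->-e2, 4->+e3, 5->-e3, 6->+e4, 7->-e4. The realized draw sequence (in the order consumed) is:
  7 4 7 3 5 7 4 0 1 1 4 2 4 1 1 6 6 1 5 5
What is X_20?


t=0: X=(-1, 2, -5, 6), d=7 → -e4, X_1=(-1, 2, -5, 5)
t=1: X=(-1, 2, -5, 5), d=4 → +e3, X_2=(-1, 2, -4, 5)
t=2: X=(-1, 2, -4, 5), d=7 → -e4, X_3=(-1, 2, -4, 4)
t=3: X=(-1, 2, -4, 4), d=3 → -e2, X_4=(-1, 1, -4, 4)
t=4: X=(-1, 1, -4, 4), d=5 → -e3, X_5=(-1, 1, -5, 4)
t=5: X=(-1, 1, -5, 4), d=7 → -e4, X_6=(-1, 1, -5, 3)
t=6: X=(-1, 1, -5, 3), d=4 → +e3, X_7=(-1, 1, -4, 3)
t=7: X=(-1, 1, -4, 3), d=0 → +e1, X_8=(0, 1, -4, 3)
t=8: X=(0, 1, -4, 3), d=1 → -e1, X_9=(-1, 1, -4, 3)
t=9: X=(-1, 1, -4, 3), d=1 → -e1, X_10=(-2, 1, -4, 3)
t=10: X=(-2, 1, -4, 3), d=4 → +e3, X_11=(-2, 1, -3, 3)
t=11: X=(-2, 1, -3, 3), d=2 → +e2, X_12=(-2, 2, -3, 3)
t=12: X=(-2, 2, -3, 3), d=4 → +e3, X_13=(-2, 2, -2, 3)
t=13: X=(-2, 2, -2, 3), d=1 → -e1, X_14=(-3, 2, -2, 3)
t=14: X=(-3, 2, -2, 3), d=1 → -e1, X_15=(-4, 2, -2, 3)
t=15: X=(-4, 2, -2, 3), d=6 → +e4, X_16=(-4, 2, -2, 4)
t=16: X=(-4, 2, -2, 4), d=6 → +e4, X_17=(-4, 2, -2, 5)
t=17: X=(-4, 2, -2, 5), d=1 → -e1, X_18=(-5, 2, -2, 5)
t=18: X=(-5, 2, -2, 5), d=5 → -e3, X_19=(-5, 2, -3, 5)
t=19: X=(-5, 2, -3, 5), d=5 → -e3, X_20=(-5, 2, -4, 5)

(-5, 2, -4, 5)


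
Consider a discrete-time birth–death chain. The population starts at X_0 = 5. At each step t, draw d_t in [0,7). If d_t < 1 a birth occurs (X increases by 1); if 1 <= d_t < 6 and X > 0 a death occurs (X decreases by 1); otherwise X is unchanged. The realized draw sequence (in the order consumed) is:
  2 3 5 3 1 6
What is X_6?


0

t=0: X=5, d=2 → death, X_1=4
t=1: X=4, d=3 → death, X_2=3
t=2: X=3, d=5 → death, X_3=2
t=3: X=2, d=3 → death, X_4=1
t=4: X=1, d=1 → death, X_5=0
t=5: X=0, d=6 → hold, X_6=0


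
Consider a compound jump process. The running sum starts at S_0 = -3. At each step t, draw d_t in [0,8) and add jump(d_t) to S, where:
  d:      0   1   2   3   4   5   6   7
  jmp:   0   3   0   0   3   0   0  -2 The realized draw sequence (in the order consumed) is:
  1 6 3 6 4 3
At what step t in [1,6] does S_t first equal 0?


1

t=0: S=-3, d=1, jump=3, S_1=0
t=1: S=0, d=6, jump=0, S_2=0
t=2: S=0, d=3, jump=0, S_3=0
t=3: S=0, d=6, jump=0, S_4=0
t=4: S=0, d=4, jump=3, S_5=3
t=5: S=3, d=3, jump=0, S_6=3


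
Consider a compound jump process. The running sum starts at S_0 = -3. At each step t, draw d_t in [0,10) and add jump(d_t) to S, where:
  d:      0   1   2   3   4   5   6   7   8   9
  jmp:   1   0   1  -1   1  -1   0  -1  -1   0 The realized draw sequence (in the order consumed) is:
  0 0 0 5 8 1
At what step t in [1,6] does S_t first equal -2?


1

t=0: S=-3, d=0, jump=1, S_1=-2
t=1: S=-2, d=0, jump=1, S_2=-1
t=2: S=-1, d=0, jump=1, S_3=0
t=3: S=0, d=5, jump=-1, S_4=-1
t=4: S=-1, d=8, jump=-1, S_5=-2
t=5: S=-2, d=1, jump=0, S_6=-2


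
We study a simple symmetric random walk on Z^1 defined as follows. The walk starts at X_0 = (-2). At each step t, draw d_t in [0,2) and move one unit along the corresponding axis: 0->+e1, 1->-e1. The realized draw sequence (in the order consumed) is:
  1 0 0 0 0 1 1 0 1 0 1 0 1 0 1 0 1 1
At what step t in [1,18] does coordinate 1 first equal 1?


t=0: X=(-2), d=1 → -e1, X_1=(-3)
t=1: X=(-3), d=0 → +e1, X_2=(-2)
t=2: X=(-2), d=0 → +e1, X_3=(-1)
t=3: X=(-1), d=0 → +e1, X_4=(0)
t=4: X=(0), d=0 → +e1, X_5=(1)
t=5: X=(1), d=1 → -e1, X_6=(0)
t=6: X=(0), d=1 → -e1, X_7=(-1)
t=7: X=(-1), d=0 → +e1, X_8=(0)
t=8: X=(0), d=1 → -e1, X_9=(-1)
t=9: X=(-1), d=0 → +e1, X_10=(0)
t=10: X=(0), d=1 → -e1, X_11=(-1)
t=11: X=(-1), d=0 → +e1, X_12=(0)
t=12: X=(0), d=1 → -e1, X_13=(-1)
t=13: X=(-1), d=0 → +e1, X_14=(0)
t=14: X=(0), d=1 → -e1, X_15=(-1)
t=15: X=(-1), d=0 → +e1, X_16=(0)
t=16: X=(0), d=1 → -e1, X_17=(-1)
t=17: X=(-1), d=1 → -e1, X_18=(-2)

5


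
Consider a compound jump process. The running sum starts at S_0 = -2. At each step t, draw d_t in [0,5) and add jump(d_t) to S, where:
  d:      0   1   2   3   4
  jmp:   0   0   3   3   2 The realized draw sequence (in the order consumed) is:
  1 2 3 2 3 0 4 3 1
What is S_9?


15

t=0: S=-2, d=1, jump=0, S_1=-2
t=1: S=-2, d=2, jump=3, S_2=1
t=2: S=1, d=3, jump=3, S_3=4
t=3: S=4, d=2, jump=3, S_4=7
t=4: S=7, d=3, jump=3, S_5=10
t=5: S=10, d=0, jump=0, S_6=10
t=6: S=10, d=4, jump=2, S_7=12
t=7: S=12, d=3, jump=3, S_8=15
t=8: S=15, d=1, jump=0, S_9=15


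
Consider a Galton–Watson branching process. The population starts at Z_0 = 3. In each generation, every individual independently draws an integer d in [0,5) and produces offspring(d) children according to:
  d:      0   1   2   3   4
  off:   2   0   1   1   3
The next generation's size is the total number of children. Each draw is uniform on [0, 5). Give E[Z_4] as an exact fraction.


7203/625

Outcome values over d=0..4: [2, 0, 1, 1, 3]
Σy = 7, Σy² = 15, M = 5
μ = 7/5 = 7/5,  σ² = 15/5 − (7/5)² = 26/25
E[Z_0] = 3
E[Z_1] = 7/5·E[Z_0] = 21/5
E[Z_2] = 7/5·E[Z_1] = 147/25
E[Z_3] = 7/5·E[Z_2] = 1029/125
E[Z_4] = 7/5·E[Z_3] = 7203/625


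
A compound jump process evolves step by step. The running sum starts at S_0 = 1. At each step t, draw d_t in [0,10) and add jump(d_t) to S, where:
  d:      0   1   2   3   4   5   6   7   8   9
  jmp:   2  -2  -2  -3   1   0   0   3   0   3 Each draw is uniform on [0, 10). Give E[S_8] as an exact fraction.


Outcome values over d=0..9: [2, -2, -2, -3, 1, 0, 0, 3, 0, 3]
Σy = 2, Σy² = 40, M = 10
μ = 2/10 = 1/5,  σ² = 40/10 − (1/5)² = 99/25
E[S_8] = 1 + 8·(1/5) = 13/5

13/5


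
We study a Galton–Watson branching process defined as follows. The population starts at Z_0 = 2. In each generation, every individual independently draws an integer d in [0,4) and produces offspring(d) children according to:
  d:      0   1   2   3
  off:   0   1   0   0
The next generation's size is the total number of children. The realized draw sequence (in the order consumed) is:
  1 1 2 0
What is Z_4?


gen 0: Z_0=2, draws=[1, 1], offspring=[1, 1], Z_1=2
gen 1: Z_1=2, draws=[2, 0], offspring=[0, 0], Z_2=0
gen 2: Z_2=0, draws=[], offspring=[], Z_3=0
gen 3: Z_3=0, draws=[], offspring=[], Z_4=0

0


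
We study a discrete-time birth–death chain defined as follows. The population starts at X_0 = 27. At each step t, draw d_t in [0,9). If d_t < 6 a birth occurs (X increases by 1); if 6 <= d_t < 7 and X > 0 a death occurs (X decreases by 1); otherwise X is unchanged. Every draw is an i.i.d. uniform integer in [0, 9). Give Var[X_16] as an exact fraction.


X can drop by at most 1 per step and X_0 = 27 > T = 16, so X_t >= 27 − t >= 11 > 0 for every t <= 16: the floor at 0 (the 'and X > 0' condition) never binds. Hence X_16 = X_0 + Σ_{t<16} Y_t with i.i.d. increments Y_t = y(d_t) ∈ {+1, −1, 0}.
Outcome values over d=0..8: [1, 1, 1, 1, 1, 1, -1, 0, 0]
Σy = 5, Σy² = 7, M = 9
μ = 5/9 = 5/9,  σ² = 7/9 − (5/9)² = 38/81
Independent increments: Var[X_16] = 16·σ² = 16·(38/81) = 608/81

608/81


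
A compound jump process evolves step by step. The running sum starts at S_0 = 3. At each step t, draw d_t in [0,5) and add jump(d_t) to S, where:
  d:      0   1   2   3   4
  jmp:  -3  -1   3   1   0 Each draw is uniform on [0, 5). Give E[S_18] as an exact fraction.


3

Outcome values over d=0..4: [-3, -1, 3, 1, 0]
Σy = 0, Σy² = 20, M = 5
μ = 0/5 = 0,  σ² = 20/5 − (0)² = 4
E[S_18] = 3 + 18·(0) = 3


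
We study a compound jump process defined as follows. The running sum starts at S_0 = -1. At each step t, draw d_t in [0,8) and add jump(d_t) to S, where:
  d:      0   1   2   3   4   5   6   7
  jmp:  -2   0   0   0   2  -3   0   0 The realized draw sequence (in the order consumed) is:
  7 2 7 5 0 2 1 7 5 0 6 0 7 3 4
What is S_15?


t=0: S=-1, d=7, jump=0, S_1=-1
t=1: S=-1, d=2, jump=0, S_2=-1
t=2: S=-1, d=7, jump=0, S_3=-1
t=3: S=-1, d=5, jump=-3, S_4=-4
t=4: S=-4, d=0, jump=-2, S_5=-6
t=5: S=-6, d=2, jump=0, S_6=-6
t=6: S=-6, d=1, jump=0, S_7=-6
t=7: S=-6, d=7, jump=0, S_8=-6
t=8: S=-6, d=5, jump=-3, S_9=-9
t=9: S=-9, d=0, jump=-2, S_10=-11
t=10: S=-11, d=6, jump=0, S_11=-11
t=11: S=-11, d=0, jump=-2, S_12=-13
t=12: S=-13, d=7, jump=0, S_13=-13
t=13: S=-13, d=3, jump=0, S_14=-13
t=14: S=-13, d=4, jump=2, S_15=-11

-11


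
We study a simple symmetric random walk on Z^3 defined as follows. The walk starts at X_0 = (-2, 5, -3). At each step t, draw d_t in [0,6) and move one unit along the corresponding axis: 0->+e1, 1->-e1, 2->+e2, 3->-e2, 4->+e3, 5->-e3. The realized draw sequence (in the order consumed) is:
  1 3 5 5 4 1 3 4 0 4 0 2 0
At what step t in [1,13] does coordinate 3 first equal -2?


10

t=0: X=(-2, 5, -3), d=1 → -e1, X_1=(-3, 5, -3)
t=1: X=(-3, 5, -3), d=3 → -e2, X_2=(-3, 4, -3)
t=2: X=(-3, 4, -3), d=5 → -e3, X_3=(-3, 4, -4)
t=3: X=(-3, 4, -4), d=5 → -e3, X_4=(-3, 4, -5)
t=4: X=(-3, 4, -5), d=4 → +e3, X_5=(-3, 4, -4)
t=5: X=(-3, 4, -4), d=1 → -e1, X_6=(-4, 4, -4)
t=6: X=(-4, 4, -4), d=3 → -e2, X_7=(-4, 3, -4)
t=7: X=(-4, 3, -4), d=4 → +e3, X_8=(-4, 3, -3)
t=8: X=(-4, 3, -3), d=0 → +e1, X_9=(-3, 3, -3)
t=9: X=(-3, 3, -3), d=4 → +e3, X_10=(-3, 3, -2)
t=10: X=(-3, 3, -2), d=0 → +e1, X_11=(-2, 3, -2)
t=11: X=(-2, 3, -2), d=2 → +e2, X_12=(-2, 4, -2)
t=12: X=(-2, 4, -2), d=0 → +e1, X_13=(-1, 4, -2)


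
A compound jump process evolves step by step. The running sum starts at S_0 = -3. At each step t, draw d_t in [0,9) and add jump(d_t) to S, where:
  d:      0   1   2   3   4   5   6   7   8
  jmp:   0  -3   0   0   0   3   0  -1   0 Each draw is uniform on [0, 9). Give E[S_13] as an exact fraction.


-40/9

Outcome values over d=0..8: [0, -3, 0, 0, 0, 3, 0, -1, 0]
Σy = -1, Σy² = 19, M = 9
μ = -1/9 = -1/9,  σ² = 19/9 − (-1/9)² = 170/81
E[S_13] = -3 + 13·(-1/9) = -40/9


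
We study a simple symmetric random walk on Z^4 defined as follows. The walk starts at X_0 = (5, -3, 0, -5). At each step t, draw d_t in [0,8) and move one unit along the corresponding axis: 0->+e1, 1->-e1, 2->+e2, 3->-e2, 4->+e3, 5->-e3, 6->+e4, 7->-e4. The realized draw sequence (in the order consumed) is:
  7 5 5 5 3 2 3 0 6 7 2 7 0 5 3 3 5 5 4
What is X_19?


(7, -5, -5, -7)

t=0: X=(5, -3, 0, -5), d=7 → -e4, X_1=(5, -3, 0, -6)
t=1: X=(5, -3, 0, -6), d=5 → -e3, X_2=(5, -3, -1, -6)
t=2: X=(5, -3, -1, -6), d=5 → -e3, X_3=(5, -3, -2, -6)
t=3: X=(5, -3, -2, -6), d=5 → -e3, X_4=(5, -3, -3, -6)
t=4: X=(5, -3, -3, -6), d=3 → -e2, X_5=(5, -4, -3, -6)
t=5: X=(5, -4, -3, -6), d=2 → +e2, X_6=(5, -3, -3, -6)
t=6: X=(5, -3, -3, -6), d=3 → -e2, X_7=(5, -4, -3, -6)
t=7: X=(5, -4, -3, -6), d=0 → +e1, X_8=(6, -4, -3, -6)
t=8: X=(6, -4, -3, -6), d=6 → +e4, X_9=(6, -4, -3, -5)
t=9: X=(6, -4, -3, -5), d=7 → -e4, X_10=(6, -4, -3, -6)
t=10: X=(6, -4, -3, -6), d=2 → +e2, X_11=(6, -3, -3, -6)
t=11: X=(6, -3, -3, -6), d=7 → -e4, X_12=(6, -3, -3, -7)
t=12: X=(6, -3, -3, -7), d=0 → +e1, X_13=(7, -3, -3, -7)
t=13: X=(7, -3, -3, -7), d=5 → -e3, X_14=(7, -3, -4, -7)
t=14: X=(7, -3, -4, -7), d=3 → -e2, X_15=(7, -4, -4, -7)
t=15: X=(7, -4, -4, -7), d=3 → -e2, X_16=(7, -5, -4, -7)
t=16: X=(7, -5, -4, -7), d=5 → -e3, X_17=(7, -5, -5, -7)
t=17: X=(7, -5, -5, -7), d=5 → -e3, X_18=(7, -5, -6, -7)
t=18: X=(7, -5, -6, -7), d=4 → +e3, X_19=(7, -5, -5, -7)


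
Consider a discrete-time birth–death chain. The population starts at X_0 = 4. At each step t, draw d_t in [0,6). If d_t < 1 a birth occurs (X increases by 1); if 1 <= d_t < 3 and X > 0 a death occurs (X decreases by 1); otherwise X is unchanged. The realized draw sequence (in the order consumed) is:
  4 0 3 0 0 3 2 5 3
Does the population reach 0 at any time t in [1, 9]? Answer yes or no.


t=0: X=4, d=4 → hold, X_1=4
t=1: X=4, d=0 → birth, X_2=5
t=2: X=5, d=3 → hold, X_3=5
t=3: X=5, d=0 → birth, X_4=6
t=4: X=6, d=0 → birth, X_5=7
t=5: X=7, d=3 → hold, X_6=7
t=6: X=7, d=2 → death, X_7=6
t=7: X=6, d=5 → hold, X_8=6
t=8: X=6, d=3 → hold, X_9=6

no


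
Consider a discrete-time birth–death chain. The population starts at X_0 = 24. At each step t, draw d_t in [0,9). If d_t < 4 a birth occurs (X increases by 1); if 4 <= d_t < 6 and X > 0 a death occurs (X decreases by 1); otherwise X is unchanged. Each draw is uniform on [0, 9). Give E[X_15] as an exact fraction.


82/3

X can drop by at most 1 per step and X_0 = 24 > T = 15, so X_t >= 24 − t >= 9 > 0 for every t <= 15: the floor at 0 (the 'and X > 0' condition) never binds. Hence X_15 = X_0 + Σ_{t<15} Y_t with i.i.d. increments Y_t = y(d_t) ∈ {+1, −1, 0}.
Outcome values over d=0..8: [1, 1, 1, 1, -1, -1, 0, 0, 0]
Σy = 2, Σy² = 6, M = 9
μ = 2/9 = 2/9,  σ² = 6/9 − (2/9)² = 50/81
E[X_15] = 24 + 15·(2/9) = 82/3
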